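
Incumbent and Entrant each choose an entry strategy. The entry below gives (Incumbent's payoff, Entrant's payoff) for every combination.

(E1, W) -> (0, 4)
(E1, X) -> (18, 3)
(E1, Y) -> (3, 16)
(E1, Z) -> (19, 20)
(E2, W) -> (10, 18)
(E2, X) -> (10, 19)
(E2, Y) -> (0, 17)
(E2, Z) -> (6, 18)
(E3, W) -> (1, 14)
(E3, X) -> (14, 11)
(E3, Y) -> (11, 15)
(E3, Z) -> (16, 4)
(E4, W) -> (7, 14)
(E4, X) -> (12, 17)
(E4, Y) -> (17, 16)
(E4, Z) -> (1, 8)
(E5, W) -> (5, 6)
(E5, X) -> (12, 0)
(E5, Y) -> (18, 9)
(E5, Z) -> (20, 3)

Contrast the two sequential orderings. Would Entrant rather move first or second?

second

If Incumbent leads: Entrant's best replies are E1→Z, E2→X, E3→Y, E4→X, E5→Y; Incumbent's induced payoffs 19, 10, 11, 12, 18; outcome (E1, Z), payoffs (19, 20).
If Entrant leads: Incumbent's best replies are W→E2, X→E1, Y→E5, Z→E5; Entrant's induced payoffs 18, 3, 9, 3; outcome (E2, W), payoffs (10, 18).
Entrant gets 18 moving first and 20 moving second, so Entrant prefers to move second.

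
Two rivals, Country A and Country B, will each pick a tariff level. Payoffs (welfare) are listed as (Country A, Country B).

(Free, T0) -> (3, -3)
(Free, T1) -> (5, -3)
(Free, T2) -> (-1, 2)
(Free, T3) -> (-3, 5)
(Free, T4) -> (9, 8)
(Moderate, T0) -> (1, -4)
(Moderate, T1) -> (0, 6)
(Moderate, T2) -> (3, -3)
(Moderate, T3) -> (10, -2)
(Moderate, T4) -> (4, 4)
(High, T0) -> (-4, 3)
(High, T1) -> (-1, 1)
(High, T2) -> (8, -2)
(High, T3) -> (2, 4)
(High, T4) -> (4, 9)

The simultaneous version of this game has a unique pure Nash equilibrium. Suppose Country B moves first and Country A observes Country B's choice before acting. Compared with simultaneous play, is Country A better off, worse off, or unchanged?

Country A best-responds to each possible Country B move:
- T0: BR = Free, leader payoff -3.
- T1: BR = Free, leader payoff -3.
- T2: BR = High, leader payoff -2.
- T3: BR = Moderate, leader payoff -2.
- T4: BR = Free, leader payoff 8.
Maximizing over -3, -3, -2, -2, 8, Country B chooses T4. Subgame-perfect outcome: (Free, T4) with payoffs (9, 8).
Under simultaneous play:
Country A's best replies: T0→Free; T1→Free; T2→High; T3→Moderate; T4→Free.
Country B's best replies: Free→T4; Moderate→T1; High→T4.
Only (Free, T4) has each player best-responding; Nash payoffs (9, 8).
Country A earns 9 sequentially versus 9 at the Nash outcome: unchanged.

unchanged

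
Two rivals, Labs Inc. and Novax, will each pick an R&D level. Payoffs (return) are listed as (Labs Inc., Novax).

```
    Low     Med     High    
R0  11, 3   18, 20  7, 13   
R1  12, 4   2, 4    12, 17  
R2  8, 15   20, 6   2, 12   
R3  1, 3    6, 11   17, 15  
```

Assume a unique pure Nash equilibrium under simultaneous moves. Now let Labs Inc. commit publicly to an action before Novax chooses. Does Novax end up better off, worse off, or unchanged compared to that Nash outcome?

Novax best-responds to each possible Labs Inc. move:
- R0 → Novax plays Med (best of 3, 20, 13); Labs Inc. gets 18.
- R1 → Novax plays High (best of 4, 4, 17); Labs Inc. gets 12.
- R2 → Novax plays Low (best of 15, 6, 12); Labs Inc. gets 8.
- R3 → Novax plays High (best of 3, 11, 15); Labs Inc. gets 17.
Among 18, 12, 8, 17, the best is 18 at R0. Subgame-perfect outcome: (R0, Med) with payoffs (18, 20).
Under simultaneous play:
Labs Inc.'s best replies: Low→R1; Med→R2; High→R3.
Novax's best replies: R0→Med; R1→High; R2→Low; R3→High.
The unique mutual best reply is (R3, High), giving (17, 15).
Novax earns 20 sequentially versus 15 at the Nash outcome: better off.

better off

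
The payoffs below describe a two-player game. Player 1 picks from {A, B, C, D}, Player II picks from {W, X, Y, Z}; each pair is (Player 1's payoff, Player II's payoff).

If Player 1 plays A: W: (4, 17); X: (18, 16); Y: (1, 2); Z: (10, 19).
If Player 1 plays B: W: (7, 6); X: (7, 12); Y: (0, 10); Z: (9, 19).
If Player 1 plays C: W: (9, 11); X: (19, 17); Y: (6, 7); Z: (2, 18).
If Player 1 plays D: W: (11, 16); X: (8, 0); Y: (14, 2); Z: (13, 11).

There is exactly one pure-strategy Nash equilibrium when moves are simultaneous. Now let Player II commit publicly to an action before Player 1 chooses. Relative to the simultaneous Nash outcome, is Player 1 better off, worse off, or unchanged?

better off

Backward induction with Player II moving first.
- W: BR = D, leader payoff 16.
- X: BR = C, leader payoff 17.
- Y: BR = D, leader payoff 2.
- Z: BR = D, leader payoff 11.
Player II's induced payoffs are 16, 17, 2, 11, so Player II commits to X. Subgame-perfect outcome: (C, X) with payoffs (19, 17).
Now find the simultaneous Nash equilibrium.
Player 1's best replies: W→D; X→C; Y→D; Z→D.
Player II's best replies: A→Z; B→Z; C→Z; D→W.
Only (D, W) has each player best-responding; Nash payoffs (11, 16).
Player 1 earns 19 sequentially versus 11 at the Nash outcome: better off.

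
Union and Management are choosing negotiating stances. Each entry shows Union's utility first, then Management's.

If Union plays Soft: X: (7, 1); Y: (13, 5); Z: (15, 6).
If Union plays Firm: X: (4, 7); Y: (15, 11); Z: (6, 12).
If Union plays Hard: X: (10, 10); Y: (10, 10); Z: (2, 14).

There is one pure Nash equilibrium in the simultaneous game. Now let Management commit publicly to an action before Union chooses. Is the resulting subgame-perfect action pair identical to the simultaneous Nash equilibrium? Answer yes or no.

no

Backward induction with Management moving first.
- X: BR = Hard, leader payoff 10.
- Y: BR = Firm, leader payoff 11.
- Z: BR = Soft, leader payoff 6.
Among 10, 11, 6, the best is 11 at Y. Subgame-perfect outcome: (Firm, Y) with payoffs (15, 11).
Under simultaneous play:
Union's best replies: X→Hard; Y→Firm; Z→Soft.
Management's best replies: Soft→Z; Firm→Z; Hard→Z.
Only (Soft, Z) has each player best-responding; Nash payoffs (15, 6).
Sequential outcome (Firm, Y) differs from the Nash profile (Soft, Z).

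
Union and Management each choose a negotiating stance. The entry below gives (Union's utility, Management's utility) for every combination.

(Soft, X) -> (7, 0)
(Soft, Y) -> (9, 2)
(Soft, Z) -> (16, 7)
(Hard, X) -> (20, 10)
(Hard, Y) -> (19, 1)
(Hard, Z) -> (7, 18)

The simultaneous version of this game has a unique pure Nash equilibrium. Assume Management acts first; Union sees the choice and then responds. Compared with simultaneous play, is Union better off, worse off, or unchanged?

Backward induction with Management moving first.
- X → Union plays Hard (best of 7, 20); Management gets 10.
- Y → Union plays Hard (best of 9, 19); Management gets 1.
- Z → Union plays Soft (best of 16, 7); Management gets 7.
Maximizing over 10, 1, 7, Management chooses X. Subgame-perfect outcome: (Hard, X) with payoffs (20, 10).
Now find the simultaneous Nash equilibrium.
Union's best replies: X→Hard; Y→Hard; Z→Soft.
Management's best replies: Soft→Z; Hard→Z.
Only (Soft, Z) has each player best-responding; Nash payoffs (16, 7).
Union earns 20 sequentially versus 16 at the Nash outcome: better off.

better off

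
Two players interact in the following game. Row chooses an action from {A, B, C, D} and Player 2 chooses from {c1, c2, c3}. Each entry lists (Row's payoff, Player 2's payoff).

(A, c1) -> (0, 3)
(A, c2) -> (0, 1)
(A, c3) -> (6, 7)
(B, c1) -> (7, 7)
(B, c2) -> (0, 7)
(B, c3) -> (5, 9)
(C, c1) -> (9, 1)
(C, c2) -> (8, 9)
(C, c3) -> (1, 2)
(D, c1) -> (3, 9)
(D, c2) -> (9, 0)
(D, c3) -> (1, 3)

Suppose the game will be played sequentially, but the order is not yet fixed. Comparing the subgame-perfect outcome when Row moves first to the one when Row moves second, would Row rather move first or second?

If Row leads: Player 2's best replies are A→c3, B→c3, C→c2, D→c1; Row's induced payoffs 6, 5, 8, 3; outcome (C, c2), payoffs (8, 9).
If Player 2 leads: Row's best replies are c1→C, c2→D, c3→A; Player 2's induced payoffs 1, 0, 7; outcome (A, c3), payoffs (6, 7).
Row gets 8 moving first and 6 moving second, so Row prefers to move first.

first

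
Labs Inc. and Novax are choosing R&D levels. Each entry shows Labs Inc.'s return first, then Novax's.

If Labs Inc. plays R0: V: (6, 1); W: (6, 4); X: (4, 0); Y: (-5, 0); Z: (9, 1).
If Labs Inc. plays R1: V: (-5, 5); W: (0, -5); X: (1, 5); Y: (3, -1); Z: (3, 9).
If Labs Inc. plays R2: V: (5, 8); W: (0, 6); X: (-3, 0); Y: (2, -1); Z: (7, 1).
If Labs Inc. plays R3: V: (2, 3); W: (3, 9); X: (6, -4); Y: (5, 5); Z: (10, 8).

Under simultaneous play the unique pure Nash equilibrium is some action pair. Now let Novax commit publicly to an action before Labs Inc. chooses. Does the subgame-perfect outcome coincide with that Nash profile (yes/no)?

Labs Inc. best-responds to each possible Novax move:
- V: Labs Inc. compares 6, -5, 5, 2 and picks R0; Novax would get 1.
- W: Labs Inc. compares 6, 0, 0, 3 and picks R0; Novax would get 4.
- X: Labs Inc. compares 4, 1, -3, 6 and picks R3; Novax would get -4.
- Y: Labs Inc. compares -5, 3, 2, 5 and picks R3; Novax would get 5.
- Z: Labs Inc. compares 9, 3, 7, 10 and picks R3; Novax would get 8.
Novax's induced payoffs are 1, 4, -4, 5, 8, so Novax commits to Z. Subgame-perfect outcome: (R3, Z) with payoffs (10, 8).
Under simultaneous play:
Labs Inc.'s best replies: V→R0; W→R0; X→R3; Y→R3; Z→R3.
Novax's best replies: R0→W; R1→Z; R2→V; R3→W.
Only (R0, W) has each player best-responding; Nash payoffs (6, 4).
Sequential outcome (R3, Z) differs from the Nash profile (R0, W).

no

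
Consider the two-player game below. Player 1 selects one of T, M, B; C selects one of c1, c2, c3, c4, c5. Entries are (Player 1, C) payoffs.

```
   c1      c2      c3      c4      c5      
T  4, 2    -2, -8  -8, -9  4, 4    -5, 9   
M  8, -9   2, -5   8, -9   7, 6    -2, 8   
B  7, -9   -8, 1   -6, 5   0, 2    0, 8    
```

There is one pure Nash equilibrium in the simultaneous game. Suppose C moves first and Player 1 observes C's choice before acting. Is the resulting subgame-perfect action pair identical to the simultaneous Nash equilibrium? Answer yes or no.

yes

Work backward from Player 1's decision.
- c1 → Player 1 plays M (best of 4, 8, 7); C gets -9.
- c2 → Player 1 plays M (best of -2, 2, -8); C gets -5.
- c3 → Player 1 plays M (best of -8, 8, -6); C gets -9.
- c4 → Player 1 plays M (best of 4, 7, 0); C gets 6.
- c5 → Player 1 plays B (best of -5, -2, 0); C gets 8.
C's induced payoffs are -9, -5, -9, 6, 8, so C commits to c5. Subgame-perfect outcome: (B, c5) with payoffs (0, 8).
Now find the simultaneous Nash equilibrium.
Player 1's best replies: c1→M; c2→M; c3→M; c4→M; c5→B.
C's best replies: T→c5; M→c5; B→c5.
Only (B, c5) has each player best-responding; Nash payoffs (0, 8).
Sequential outcome (B, c5) coincides with the Nash profile (B, c5).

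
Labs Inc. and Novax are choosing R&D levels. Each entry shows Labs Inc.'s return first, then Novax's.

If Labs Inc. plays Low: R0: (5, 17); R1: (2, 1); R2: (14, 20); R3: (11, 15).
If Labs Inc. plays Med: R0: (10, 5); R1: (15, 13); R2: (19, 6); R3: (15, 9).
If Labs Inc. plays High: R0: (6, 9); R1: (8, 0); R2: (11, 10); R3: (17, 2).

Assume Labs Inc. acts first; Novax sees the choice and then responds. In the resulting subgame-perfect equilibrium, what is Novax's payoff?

13

Work backward from Novax's decision.
- Low: Novax compares 17, 1, 20, 15 and picks R2; Labs Inc. would get 14.
- Med: Novax compares 5, 13, 6, 9 and picks R1; Labs Inc. would get 15.
- High: Novax compares 9, 0, 10, 2 and picks R2; Labs Inc. would get 11.
Among 14, 15, 11, the best is 15 at Med. Subgame-perfect outcome: (Med, R1) with payoffs (15, 13).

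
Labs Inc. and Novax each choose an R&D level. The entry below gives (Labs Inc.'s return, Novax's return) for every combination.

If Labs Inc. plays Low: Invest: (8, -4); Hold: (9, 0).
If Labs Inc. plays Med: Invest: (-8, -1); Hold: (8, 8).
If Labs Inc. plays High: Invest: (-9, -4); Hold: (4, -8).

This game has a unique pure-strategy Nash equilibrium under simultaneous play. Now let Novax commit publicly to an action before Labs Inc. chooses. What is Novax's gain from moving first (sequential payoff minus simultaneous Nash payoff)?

Work backward from Labs Inc.'s decision.
- Invest → Labs Inc. plays Low (best of 8, -8, -9); Novax gets -4.
- Hold → Labs Inc. plays Low (best of 9, 8, 4); Novax gets 0.
Maximizing over -4, 0, Novax chooses Hold. Subgame-perfect outcome: (Low, Hold) with payoffs (9, 0).
Under simultaneous play:
Labs Inc.'s best replies: Invest→Low; Hold→Low.
Novax's best replies: Low→Hold; Med→Hold; High→Invest.
The unique mutual best reply is (Low, Hold), giving (9, 0).
Novax's commitment gain: 0 − 0 = 0.

0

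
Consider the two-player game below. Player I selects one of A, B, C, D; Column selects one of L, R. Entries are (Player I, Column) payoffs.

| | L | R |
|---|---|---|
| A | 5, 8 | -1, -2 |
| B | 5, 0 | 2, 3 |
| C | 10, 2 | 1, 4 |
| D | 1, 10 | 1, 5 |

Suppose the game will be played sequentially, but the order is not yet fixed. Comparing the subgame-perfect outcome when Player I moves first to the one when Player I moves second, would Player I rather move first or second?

first

If Player I leads: Column's best replies are A→L, B→R, C→R, D→L; Player I's induced payoffs 5, 2, 1, 1; outcome (A, L), payoffs (5, 8).
If Column leads: Player I's best replies are L→C, R→B; Column's induced payoffs 2, 3; outcome (B, R), payoffs (2, 3).
Player I gets 5 moving first and 2 moving second, so Player I prefers to move first.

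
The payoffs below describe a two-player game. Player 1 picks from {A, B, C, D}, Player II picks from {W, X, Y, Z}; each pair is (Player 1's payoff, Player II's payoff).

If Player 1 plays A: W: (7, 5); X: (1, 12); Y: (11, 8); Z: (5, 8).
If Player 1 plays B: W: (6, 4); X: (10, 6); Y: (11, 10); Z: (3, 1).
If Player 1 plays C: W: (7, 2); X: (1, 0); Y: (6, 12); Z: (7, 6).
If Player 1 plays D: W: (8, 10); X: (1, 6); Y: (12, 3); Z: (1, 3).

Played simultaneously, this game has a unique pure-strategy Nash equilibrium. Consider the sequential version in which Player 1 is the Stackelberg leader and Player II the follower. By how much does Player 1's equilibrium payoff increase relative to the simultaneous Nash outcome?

Player II best-responds to each possible Player 1 move:
- A → Player II plays X (best of 5, 12, 8, 8); Player 1 gets 1.
- B → Player II plays Y (best of 4, 6, 10, 1); Player 1 gets 11.
- C → Player II plays Y (best of 2, 0, 12, 6); Player 1 gets 6.
- D → Player II plays W (best of 10, 6, 3, 3); Player 1 gets 8.
Maximizing over 1, 11, 6, 8, Player 1 chooses B. Subgame-perfect outcome: (B, Y) with payoffs (11, 10).
Now find the simultaneous Nash equilibrium.
Player 1's best replies: W→D; X→B; Y→D; Z→C.
Player II's best replies: A→X; B→Y; C→Y; D→W.
The unique mutual best reply is (D, W), giving (8, 10).
Player 1's commitment gain: 11 − 8 = 3.

3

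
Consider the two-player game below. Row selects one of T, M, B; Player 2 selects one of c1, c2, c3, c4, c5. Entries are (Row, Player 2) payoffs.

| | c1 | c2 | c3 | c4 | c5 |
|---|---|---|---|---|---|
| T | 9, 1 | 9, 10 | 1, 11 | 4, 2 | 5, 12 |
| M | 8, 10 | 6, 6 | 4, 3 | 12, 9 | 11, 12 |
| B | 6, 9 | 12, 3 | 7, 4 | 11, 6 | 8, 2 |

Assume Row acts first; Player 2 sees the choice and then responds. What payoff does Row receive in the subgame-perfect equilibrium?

Backward induction with Row moving first.
- T → Player 2 plays c5 (best of 1, 10, 11, 2, 12); Row gets 5.
- M → Player 2 plays c5 (best of 10, 6, 3, 9, 12); Row gets 11.
- B → Player 2 plays c1 (best of 9, 3, 4, 6, 2); Row gets 6.
Row's induced payoffs are 5, 11, 6, so Row commits to M. Subgame-perfect outcome: (M, c5) with payoffs (11, 12).

11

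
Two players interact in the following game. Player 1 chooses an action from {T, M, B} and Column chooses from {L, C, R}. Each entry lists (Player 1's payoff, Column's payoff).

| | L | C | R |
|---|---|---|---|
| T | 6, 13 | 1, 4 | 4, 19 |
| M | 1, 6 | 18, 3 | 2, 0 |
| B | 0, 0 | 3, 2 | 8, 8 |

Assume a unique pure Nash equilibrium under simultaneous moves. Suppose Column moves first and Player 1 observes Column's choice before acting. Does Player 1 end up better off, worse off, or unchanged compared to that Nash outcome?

Solve by backward induction (Column leads).
- L: Player 1 compares 6, 1, 0 and picks T; Column would get 13.
- C: Player 1 compares 1, 18, 3 and picks M; Column would get 3.
- R: Player 1 compares 4, 2, 8 and picks B; Column would get 8.
Among 13, 3, 8, the best is 13 at L. Subgame-perfect outcome: (T, L) with payoffs (6, 13).
Now find the simultaneous Nash equilibrium.
Player 1's best replies: L→T; C→M; R→B.
Column's best replies: T→R; M→L; B→R.
The unique mutual best reply is (B, R), giving (8, 8).
Player 1 earns 6 sequentially versus 8 at the Nash outcome: worse off.

worse off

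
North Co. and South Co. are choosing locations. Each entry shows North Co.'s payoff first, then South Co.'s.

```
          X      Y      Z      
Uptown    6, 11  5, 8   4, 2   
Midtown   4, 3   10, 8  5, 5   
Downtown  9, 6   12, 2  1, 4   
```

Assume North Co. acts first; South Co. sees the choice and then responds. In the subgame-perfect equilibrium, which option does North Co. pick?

Midtown

Backward induction with North Co. moving first.
- Uptown: BR = X, leader payoff 6.
- Midtown: BR = Y, leader payoff 10.
- Downtown: BR = X, leader payoff 9.
Among 6, 10, 9, the best is 10 at Midtown. Subgame-perfect outcome: (Midtown, Y) with payoffs (10, 8).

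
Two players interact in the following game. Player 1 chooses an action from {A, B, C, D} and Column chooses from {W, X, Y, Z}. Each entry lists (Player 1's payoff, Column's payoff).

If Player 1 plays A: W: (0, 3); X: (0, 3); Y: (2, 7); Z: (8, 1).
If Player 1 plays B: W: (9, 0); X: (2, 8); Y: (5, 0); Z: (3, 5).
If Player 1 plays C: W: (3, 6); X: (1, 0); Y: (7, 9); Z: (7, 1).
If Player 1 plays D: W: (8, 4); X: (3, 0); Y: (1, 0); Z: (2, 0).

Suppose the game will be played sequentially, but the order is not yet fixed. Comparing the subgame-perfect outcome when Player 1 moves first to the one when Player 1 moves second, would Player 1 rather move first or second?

If Player 1 leads: Column's best replies are A→Y, B→X, C→Y, D→W; Player 1's induced payoffs 2, 2, 7, 8; outcome (D, W), payoffs (8, 4).
If Column leads: Player 1's best replies are W→B, X→D, Y→C, Z→A; Column's induced payoffs 0, 0, 9, 1; outcome (C, Y), payoffs (7, 9).
Player 1 gets 8 moving first and 7 moving second, so Player 1 prefers to move first.

first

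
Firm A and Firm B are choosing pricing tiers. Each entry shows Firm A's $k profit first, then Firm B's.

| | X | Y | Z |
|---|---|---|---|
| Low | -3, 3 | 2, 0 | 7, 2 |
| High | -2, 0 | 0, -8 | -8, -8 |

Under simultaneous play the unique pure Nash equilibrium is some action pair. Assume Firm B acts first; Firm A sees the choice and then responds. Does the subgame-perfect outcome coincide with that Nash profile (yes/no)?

Solve by backward induction (Firm B leads).
- X → Firm A plays High (best of -3, -2); Firm B gets 0.
- Y → Firm A plays Low (best of 2, 0); Firm B gets 0.
- Z → Firm A plays Low (best of 7, -8); Firm B gets 2.
Maximizing over 0, 0, 2, Firm B chooses Z. Subgame-perfect outcome: (Low, Z) with payoffs (7, 2).
For the simultaneous game, intersect best replies.
Firm A's best replies: X→High; Y→Low; Z→Low.
Firm B's best replies: Low→X; High→X.
The unique mutual best reply is (High, X), giving (-2, 0).
Sequential outcome (Low, Z) differs from the Nash profile (High, X).

no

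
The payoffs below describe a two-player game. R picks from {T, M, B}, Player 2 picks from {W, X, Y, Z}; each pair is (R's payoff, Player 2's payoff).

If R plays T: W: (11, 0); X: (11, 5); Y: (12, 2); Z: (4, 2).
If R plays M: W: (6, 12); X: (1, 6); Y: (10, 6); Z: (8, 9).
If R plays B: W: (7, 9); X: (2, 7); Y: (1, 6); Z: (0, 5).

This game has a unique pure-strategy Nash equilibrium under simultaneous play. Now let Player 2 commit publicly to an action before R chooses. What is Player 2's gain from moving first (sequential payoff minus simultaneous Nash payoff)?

Backward induction with Player 2 moving first.
- W: BR = T, leader payoff 0.
- X: BR = T, leader payoff 5.
- Y: BR = T, leader payoff 2.
- Z: BR = M, leader payoff 9.
Among 0, 5, 2, 9, the best is 9 at Z. Subgame-perfect outcome: (M, Z) with payoffs (8, 9).
Under simultaneous play:
R's best replies: W→T; X→T; Y→T; Z→M.
Player 2's best replies: T→X; M→W; B→W.
Only (T, X) has each player best-responding; Nash payoffs (11, 5).
Player 2's commitment gain: 9 − 5 = 4.

4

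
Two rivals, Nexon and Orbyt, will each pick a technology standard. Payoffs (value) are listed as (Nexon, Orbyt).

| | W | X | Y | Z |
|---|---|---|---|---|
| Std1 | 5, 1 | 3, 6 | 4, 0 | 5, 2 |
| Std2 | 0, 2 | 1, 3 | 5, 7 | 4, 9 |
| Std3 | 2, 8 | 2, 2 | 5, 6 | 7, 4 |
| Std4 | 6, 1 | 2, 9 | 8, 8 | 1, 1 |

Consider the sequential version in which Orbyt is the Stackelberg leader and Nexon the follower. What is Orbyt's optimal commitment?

Solve by backward induction (Orbyt leads).
- W → Nexon plays Std4 (best of 5, 0, 2, 6); Orbyt gets 1.
- X → Nexon plays Std1 (best of 3, 1, 2, 2); Orbyt gets 6.
- Y → Nexon plays Std4 (best of 4, 5, 5, 8); Orbyt gets 8.
- Z → Nexon plays Std3 (best of 5, 4, 7, 1); Orbyt gets 4.
Orbyt's induced payoffs are 1, 6, 8, 4, so Orbyt commits to Y. Subgame-perfect outcome: (Std4, Y) with payoffs (8, 8).

Y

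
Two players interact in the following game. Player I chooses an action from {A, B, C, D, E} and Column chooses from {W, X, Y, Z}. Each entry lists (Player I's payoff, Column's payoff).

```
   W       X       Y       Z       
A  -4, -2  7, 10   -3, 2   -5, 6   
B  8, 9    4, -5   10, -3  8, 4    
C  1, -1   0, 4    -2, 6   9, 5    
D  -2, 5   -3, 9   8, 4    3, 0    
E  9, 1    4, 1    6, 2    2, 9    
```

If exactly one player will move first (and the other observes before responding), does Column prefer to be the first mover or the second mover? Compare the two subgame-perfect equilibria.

first

If Player I leads: Column's best replies are A→X, B→W, C→Y, D→X, E→Z; Player I's induced payoffs 7, 8, -2, -3, 2; outcome (B, W), payoffs (8, 9).
If Column leads: Player I's best replies are W→E, X→A, Y→B, Z→C; Column's induced payoffs 1, 10, -3, 5; outcome (A, X), payoffs (7, 10).
Column gets 10 moving first and 9 moving second, so Column prefers to move first.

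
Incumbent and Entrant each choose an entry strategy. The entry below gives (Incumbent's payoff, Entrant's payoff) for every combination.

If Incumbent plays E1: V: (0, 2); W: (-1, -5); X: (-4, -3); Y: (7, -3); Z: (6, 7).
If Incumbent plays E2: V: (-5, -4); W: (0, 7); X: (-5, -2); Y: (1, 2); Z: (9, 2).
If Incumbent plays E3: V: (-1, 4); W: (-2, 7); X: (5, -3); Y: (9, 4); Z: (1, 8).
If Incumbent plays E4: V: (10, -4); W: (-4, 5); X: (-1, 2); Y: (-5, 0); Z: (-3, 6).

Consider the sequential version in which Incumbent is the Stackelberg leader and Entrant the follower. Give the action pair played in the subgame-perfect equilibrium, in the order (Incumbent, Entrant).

Entrant best-responds to each possible Incumbent move:
- E1: BR = Z, leader payoff 6.
- E2: BR = W, leader payoff 0.
- E3: BR = Z, leader payoff 1.
- E4: BR = Z, leader payoff -3.
Incumbent's induced payoffs are 6, 0, 1, -3, so Incumbent commits to E1. Subgame-perfect outcome: (E1, Z) with payoffs (6, 7).

(E1, Z)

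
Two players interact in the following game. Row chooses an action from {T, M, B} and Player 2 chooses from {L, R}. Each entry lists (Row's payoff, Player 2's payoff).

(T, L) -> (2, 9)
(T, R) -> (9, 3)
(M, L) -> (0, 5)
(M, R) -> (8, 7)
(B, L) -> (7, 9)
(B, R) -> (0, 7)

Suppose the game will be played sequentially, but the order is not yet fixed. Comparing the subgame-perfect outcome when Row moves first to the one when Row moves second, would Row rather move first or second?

first

If Row leads: Player 2's best replies are T→L, M→R, B→L; Row's induced payoffs 2, 8, 7; outcome (M, R), payoffs (8, 7).
If Player 2 leads: Row's best replies are L→B, R→T; Player 2's induced payoffs 9, 3; outcome (B, L), payoffs (7, 9).
Row gets 8 moving first and 7 moving second, so Row prefers to move first.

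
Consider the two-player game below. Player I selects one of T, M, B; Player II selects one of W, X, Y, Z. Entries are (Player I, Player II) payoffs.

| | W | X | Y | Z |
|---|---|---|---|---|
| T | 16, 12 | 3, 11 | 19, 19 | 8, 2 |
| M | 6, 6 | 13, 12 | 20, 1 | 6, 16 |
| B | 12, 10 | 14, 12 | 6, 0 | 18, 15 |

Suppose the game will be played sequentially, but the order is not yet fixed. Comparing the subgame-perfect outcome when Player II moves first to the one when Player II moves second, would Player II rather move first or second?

second

If Player I leads: Player II's best replies are T→Y, M→Z, B→Z; Player I's induced payoffs 19, 6, 18; outcome (T, Y), payoffs (19, 19).
If Player II leads: Player I's best replies are W→T, X→B, Y→M, Z→B; Player II's induced payoffs 12, 12, 1, 15; outcome (B, Z), payoffs (18, 15).
Player II gets 15 moving first and 19 moving second, so Player II prefers to move second.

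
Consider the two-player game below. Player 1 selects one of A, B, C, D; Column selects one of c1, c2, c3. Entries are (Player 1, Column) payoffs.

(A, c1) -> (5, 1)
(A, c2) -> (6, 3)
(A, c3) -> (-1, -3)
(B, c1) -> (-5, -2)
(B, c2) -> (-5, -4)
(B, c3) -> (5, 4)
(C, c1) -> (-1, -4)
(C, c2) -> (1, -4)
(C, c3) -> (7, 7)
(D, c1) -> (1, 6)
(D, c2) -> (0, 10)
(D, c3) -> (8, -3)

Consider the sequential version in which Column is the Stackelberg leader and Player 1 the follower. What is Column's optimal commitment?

c2

Solve by backward induction (Column leads).
- c1: Player 1 compares 5, -5, -1, 1 and picks A; Column would get 1.
- c2: Player 1 compares 6, -5, 1, 0 and picks A; Column would get 3.
- c3: Player 1 compares -1, 5, 7, 8 and picks D; Column would get -3.
Among 1, 3, -3, the best is 3 at c2. Subgame-perfect outcome: (A, c2) with payoffs (6, 3).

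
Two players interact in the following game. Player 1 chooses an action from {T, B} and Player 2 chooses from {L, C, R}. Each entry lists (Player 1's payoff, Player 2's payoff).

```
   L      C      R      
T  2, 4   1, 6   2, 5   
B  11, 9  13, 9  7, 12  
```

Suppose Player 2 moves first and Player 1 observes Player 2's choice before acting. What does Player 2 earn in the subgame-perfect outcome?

12

Backward induction with Player 2 moving first.
- L: BR = B, leader payoff 9.
- C: BR = B, leader payoff 9.
- R: BR = B, leader payoff 12.
Among 9, 9, 12, the best is 12 at R. Subgame-perfect outcome: (B, R) with payoffs (7, 12).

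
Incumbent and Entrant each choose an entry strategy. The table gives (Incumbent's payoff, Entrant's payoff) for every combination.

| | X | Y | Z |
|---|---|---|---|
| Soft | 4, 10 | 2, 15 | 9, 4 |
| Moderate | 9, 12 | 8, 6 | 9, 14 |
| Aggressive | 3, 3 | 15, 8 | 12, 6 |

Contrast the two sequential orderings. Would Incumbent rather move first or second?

If Incumbent leads: Entrant's best replies are Soft→Y, Moderate→Z, Aggressive→Y; Incumbent's induced payoffs 2, 9, 15; outcome (Aggressive, Y), payoffs (15, 8).
If Entrant leads: Incumbent's best replies are X→Moderate, Y→Aggressive, Z→Aggressive; Entrant's induced payoffs 12, 8, 6; outcome (Moderate, X), payoffs (9, 12).
Incumbent gets 15 moving first and 9 moving second, so Incumbent prefers to move first.

first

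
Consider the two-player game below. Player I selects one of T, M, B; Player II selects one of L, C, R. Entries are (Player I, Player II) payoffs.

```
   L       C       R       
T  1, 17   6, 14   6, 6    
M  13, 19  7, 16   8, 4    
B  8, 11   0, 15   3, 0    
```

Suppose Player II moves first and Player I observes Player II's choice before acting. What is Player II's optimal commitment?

Solve by backward induction (Player II leads).
- L → Player I plays M (best of 1, 13, 8); Player II gets 19.
- C → Player I plays M (best of 6, 7, 0); Player II gets 16.
- R → Player I plays M (best of 6, 8, 3); Player II gets 4.
Player II's induced payoffs are 19, 16, 4, so Player II commits to L. Subgame-perfect outcome: (M, L) with payoffs (13, 19).

L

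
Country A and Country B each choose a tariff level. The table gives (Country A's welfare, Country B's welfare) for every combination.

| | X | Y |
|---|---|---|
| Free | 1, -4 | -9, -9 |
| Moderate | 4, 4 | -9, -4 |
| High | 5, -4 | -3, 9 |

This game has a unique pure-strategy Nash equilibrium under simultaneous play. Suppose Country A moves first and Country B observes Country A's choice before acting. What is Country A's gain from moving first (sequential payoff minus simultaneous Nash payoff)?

Work backward from Country B's decision.
- Free: BR = X, leader payoff 1.
- Moderate: BR = X, leader payoff 4.
- High: BR = Y, leader payoff -3.
Among 1, 4, -3, the best is 4 at Moderate. Subgame-perfect outcome: (Moderate, X) with payoffs (4, 4).
Now find the simultaneous Nash equilibrium.
Country A's best replies: X→High; Y→High.
Country B's best replies: Free→X; Moderate→X; High→Y.
The unique mutual best reply is (High, Y), giving (-3, 9).
Country A's commitment gain: 4 − -3 = 7.

7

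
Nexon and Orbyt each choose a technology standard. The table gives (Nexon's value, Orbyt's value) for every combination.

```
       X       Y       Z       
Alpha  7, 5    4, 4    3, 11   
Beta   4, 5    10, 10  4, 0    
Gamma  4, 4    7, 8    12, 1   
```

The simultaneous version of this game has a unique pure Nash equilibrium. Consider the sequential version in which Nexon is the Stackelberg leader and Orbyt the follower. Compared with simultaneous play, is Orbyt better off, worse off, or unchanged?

Orbyt best-responds to each possible Nexon move:
- Alpha: BR = Z, leader payoff 3.
- Beta: BR = Y, leader payoff 10.
- Gamma: BR = Y, leader payoff 7.
Maximizing over 3, 10, 7, Nexon chooses Beta. Subgame-perfect outcome: (Beta, Y) with payoffs (10, 10).
Under simultaneous play:
Nexon's best replies: X→Alpha; Y→Beta; Z→Gamma.
Orbyt's best replies: Alpha→Z; Beta→Y; Gamma→Y.
Only (Beta, Y) has each player best-responding; Nash payoffs (10, 10).
Orbyt earns 10 sequentially versus 10 at the Nash outcome: unchanged.

unchanged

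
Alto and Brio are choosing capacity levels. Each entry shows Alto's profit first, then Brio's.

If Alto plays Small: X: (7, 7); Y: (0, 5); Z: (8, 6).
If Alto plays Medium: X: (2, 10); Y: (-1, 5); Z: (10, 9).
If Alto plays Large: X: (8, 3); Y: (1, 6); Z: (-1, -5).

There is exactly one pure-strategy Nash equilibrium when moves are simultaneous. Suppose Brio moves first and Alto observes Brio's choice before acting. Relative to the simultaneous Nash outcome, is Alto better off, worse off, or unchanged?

better off

Backward induction with Brio moving first.
- X → Alto plays Large (best of 7, 2, 8); Brio gets 3.
- Y → Alto plays Large (best of 0, -1, 1); Brio gets 6.
- Z → Alto plays Medium (best of 8, 10, -1); Brio gets 9.
Maximizing over 3, 6, 9, Brio chooses Z. Subgame-perfect outcome: (Medium, Z) with payoffs (10, 9).
For the simultaneous game, intersect best replies.
Alto's best replies: X→Large; Y→Large; Z→Medium.
Brio's best replies: Small→X; Medium→X; Large→Y.
Only (Large, Y) has each player best-responding; Nash payoffs (1, 6).
Alto earns 10 sequentially versus 1 at the Nash outcome: better off.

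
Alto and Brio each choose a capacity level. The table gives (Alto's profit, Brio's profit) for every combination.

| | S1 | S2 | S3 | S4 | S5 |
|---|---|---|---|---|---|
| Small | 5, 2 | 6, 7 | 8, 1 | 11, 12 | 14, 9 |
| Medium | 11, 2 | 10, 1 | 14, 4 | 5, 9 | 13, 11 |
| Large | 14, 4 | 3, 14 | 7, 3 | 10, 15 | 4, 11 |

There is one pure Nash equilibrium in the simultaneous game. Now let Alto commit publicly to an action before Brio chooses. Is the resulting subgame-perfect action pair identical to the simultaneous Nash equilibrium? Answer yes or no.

Backward induction with Alto moving first.
- Small → Brio plays S4 (best of 2, 7, 1, 12, 9); Alto gets 11.
- Medium → Brio plays S5 (best of 2, 1, 4, 9, 11); Alto gets 13.
- Large → Brio plays S4 (best of 4, 14, 3, 15, 11); Alto gets 10.
Alto's induced payoffs are 11, 13, 10, so Alto commits to Medium. Subgame-perfect outcome: (Medium, S5) with payoffs (13, 11).
Now find the simultaneous Nash equilibrium.
Alto's best replies: S1→Large; S2→Medium; S3→Medium; S4→Small; S5→Small.
Brio's best replies: Small→S4; Medium→S5; Large→S4.
Only (Small, S4) has each player best-responding; Nash payoffs (11, 12).
Sequential outcome (Medium, S5) differs from the Nash profile (Small, S4).

no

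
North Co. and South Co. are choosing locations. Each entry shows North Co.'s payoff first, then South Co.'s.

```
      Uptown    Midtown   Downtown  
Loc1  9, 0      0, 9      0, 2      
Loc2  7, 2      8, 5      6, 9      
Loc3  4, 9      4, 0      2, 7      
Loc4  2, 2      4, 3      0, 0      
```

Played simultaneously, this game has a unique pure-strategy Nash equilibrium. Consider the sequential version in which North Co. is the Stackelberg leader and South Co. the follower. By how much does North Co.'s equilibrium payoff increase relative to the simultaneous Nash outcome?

0

Backward induction with North Co. moving first.
- Loc1: BR = Midtown, leader payoff 0.
- Loc2: BR = Downtown, leader payoff 6.
- Loc3: BR = Uptown, leader payoff 4.
- Loc4: BR = Midtown, leader payoff 4.
Among 0, 6, 4, 4, the best is 6 at Loc2. Subgame-perfect outcome: (Loc2, Downtown) with payoffs (6, 9).
For the simultaneous game, intersect best replies.
North Co.'s best replies: Uptown→Loc1; Midtown→Loc2; Downtown→Loc2.
South Co.'s best replies: Loc1→Midtown; Loc2→Downtown; Loc3→Uptown; Loc4→Midtown.
Only (Loc2, Downtown) has each player best-responding; Nash payoffs (6, 9).
North Co.'s commitment gain: 6 − 6 = 0.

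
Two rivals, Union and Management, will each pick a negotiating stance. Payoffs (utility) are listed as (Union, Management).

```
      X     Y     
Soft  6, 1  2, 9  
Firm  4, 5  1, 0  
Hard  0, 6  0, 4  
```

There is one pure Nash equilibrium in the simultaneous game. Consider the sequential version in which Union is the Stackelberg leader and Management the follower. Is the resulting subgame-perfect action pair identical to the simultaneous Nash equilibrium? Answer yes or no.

Backward induction with Union moving first.
- Soft: Management compares 1, 9 and picks Y; Union would get 2.
- Firm: Management compares 5, 0 and picks X; Union would get 4.
- Hard: Management compares 6, 4 and picks X; Union would get 0.
Union's induced payoffs are 2, 4, 0, so Union commits to Firm. Subgame-perfect outcome: (Firm, X) with payoffs (4, 5).
For the simultaneous game, intersect best replies.
Union's best replies: X→Soft; Y→Soft.
Management's best replies: Soft→Y; Firm→X; Hard→X.
The unique mutual best reply is (Soft, Y), giving (2, 9).
Sequential outcome (Firm, X) differs from the Nash profile (Soft, Y).

no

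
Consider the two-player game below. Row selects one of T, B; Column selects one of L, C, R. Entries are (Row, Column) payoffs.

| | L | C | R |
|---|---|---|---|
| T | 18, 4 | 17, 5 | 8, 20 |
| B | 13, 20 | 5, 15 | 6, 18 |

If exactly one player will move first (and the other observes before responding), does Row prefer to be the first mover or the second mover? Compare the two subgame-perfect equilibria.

first

If Row leads: Column's best replies are T→R, B→L; Row's induced payoffs 8, 13; outcome (B, L), payoffs (13, 20).
If Column leads: Row's best replies are L→T, C→T, R→T; Column's induced payoffs 4, 5, 20; outcome (T, R), payoffs (8, 20).
Row gets 13 moving first and 8 moving second, so Row prefers to move first.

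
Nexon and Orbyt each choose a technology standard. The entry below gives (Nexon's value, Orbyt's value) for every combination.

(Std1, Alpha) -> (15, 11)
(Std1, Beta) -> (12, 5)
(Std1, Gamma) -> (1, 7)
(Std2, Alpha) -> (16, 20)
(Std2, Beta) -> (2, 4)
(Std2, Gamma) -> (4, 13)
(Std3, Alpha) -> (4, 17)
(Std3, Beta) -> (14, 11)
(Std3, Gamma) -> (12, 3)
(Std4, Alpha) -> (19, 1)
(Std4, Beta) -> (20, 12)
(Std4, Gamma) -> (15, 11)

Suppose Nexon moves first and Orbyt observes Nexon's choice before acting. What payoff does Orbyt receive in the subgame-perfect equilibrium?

12

Work backward from Orbyt's decision.
- Std1 → Orbyt plays Alpha (best of 11, 5, 7); Nexon gets 15.
- Std2 → Orbyt plays Alpha (best of 20, 4, 13); Nexon gets 16.
- Std3 → Orbyt plays Alpha (best of 17, 11, 3); Nexon gets 4.
- Std4 → Orbyt plays Beta (best of 1, 12, 11); Nexon gets 20.
Maximizing over 15, 16, 4, 20, Nexon chooses Std4. Subgame-perfect outcome: (Std4, Beta) with payoffs (20, 12).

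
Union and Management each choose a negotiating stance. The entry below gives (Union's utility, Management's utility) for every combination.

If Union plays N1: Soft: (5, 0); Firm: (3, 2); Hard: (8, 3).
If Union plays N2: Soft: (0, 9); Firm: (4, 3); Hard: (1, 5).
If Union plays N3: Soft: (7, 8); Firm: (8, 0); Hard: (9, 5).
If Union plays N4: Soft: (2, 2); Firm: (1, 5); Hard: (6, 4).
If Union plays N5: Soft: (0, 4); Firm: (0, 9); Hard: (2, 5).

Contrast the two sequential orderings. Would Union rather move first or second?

If Union leads: Management's best replies are N1→Hard, N2→Soft, N3→Soft, N4→Firm, N5→Firm; Union's induced payoffs 8, 0, 7, 1, 0; outcome (N1, Hard), payoffs (8, 3).
If Management leads: Union's best replies are Soft→N3, Firm→N3, Hard→N3; Management's induced payoffs 8, 0, 5; outcome (N3, Soft), payoffs (7, 8).
Union gets 8 moving first and 7 moving second, so Union prefers to move first.

first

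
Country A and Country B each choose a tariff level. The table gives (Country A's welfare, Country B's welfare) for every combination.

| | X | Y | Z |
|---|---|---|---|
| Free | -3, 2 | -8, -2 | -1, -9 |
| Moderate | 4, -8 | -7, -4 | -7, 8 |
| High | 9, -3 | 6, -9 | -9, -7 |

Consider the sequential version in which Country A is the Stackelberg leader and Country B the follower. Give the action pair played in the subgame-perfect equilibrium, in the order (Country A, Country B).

Country B best-responds to each possible Country A move:
- Free → Country B plays X (best of 2, -2, -9); Country A gets -3.
- Moderate → Country B plays Z (best of -8, -4, 8); Country A gets -7.
- High → Country B plays X (best of -3, -9, -7); Country A gets 9.
Country A's induced payoffs are -3, -7, 9, so Country A commits to High. Subgame-perfect outcome: (High, X) with payoffs (9, -3).

(High, X)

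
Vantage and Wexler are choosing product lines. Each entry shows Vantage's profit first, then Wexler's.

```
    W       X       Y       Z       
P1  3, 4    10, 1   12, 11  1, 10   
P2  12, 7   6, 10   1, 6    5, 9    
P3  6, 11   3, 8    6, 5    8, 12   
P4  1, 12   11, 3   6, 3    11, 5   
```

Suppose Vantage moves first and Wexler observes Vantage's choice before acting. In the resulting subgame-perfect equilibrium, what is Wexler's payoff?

11

Backward induction with Vantage moving first.
- P1: BR = Y, leader payoff 12.
- P2: BR = X, leader payoff 6.
- P3: BR = Z, leader payoff 8.
- P4: BR = W, leader payoff 1.
Maximizing over 12, 6, 8, 1, Vantage chooses P1. Subgame-perfect outcome: (P1, Y) with payoffs (12, 11).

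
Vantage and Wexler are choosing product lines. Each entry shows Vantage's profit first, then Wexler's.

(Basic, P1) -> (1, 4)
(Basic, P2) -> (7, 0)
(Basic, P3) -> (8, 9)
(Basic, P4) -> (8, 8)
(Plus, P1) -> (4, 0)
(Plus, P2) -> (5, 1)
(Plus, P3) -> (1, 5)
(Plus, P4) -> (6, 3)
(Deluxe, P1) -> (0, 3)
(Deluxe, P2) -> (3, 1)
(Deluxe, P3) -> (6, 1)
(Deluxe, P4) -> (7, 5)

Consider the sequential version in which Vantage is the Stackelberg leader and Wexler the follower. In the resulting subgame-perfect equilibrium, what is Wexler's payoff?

9

Solve by backward induction (Vantage leads).
- Basic: BR = P3, leader payoff 8.
- Plus: BR = P3, leader payoff 1.
- Deluxe: BR = P4, leader payoff 7.
Maximizing over 8, 1, 7, Vantage chooses Basic. Subgame-perfect outcome: (Basic, P3) with payoffs (8, 9).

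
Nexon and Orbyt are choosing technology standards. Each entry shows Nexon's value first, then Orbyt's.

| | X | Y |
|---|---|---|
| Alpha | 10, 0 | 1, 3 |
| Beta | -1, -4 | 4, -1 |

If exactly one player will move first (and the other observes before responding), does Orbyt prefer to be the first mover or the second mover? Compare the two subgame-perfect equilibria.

If Nexon leads: Orbyt's best replies are Alpha→Y, Beta→Y; Nexon's induced payoffs 1, 4; outcome (Beta, Y), payoffs (4, -1).
If Orbyt leads: Nexon's best replies are X→Alpha, Y→Beta; Orbyt's induced payoffs 0, -1; outcome (Alpha, X), payoffs (10, 0).
Orbyt gets 0 moving first and -1 moving second, so Orbyt prefers to move first.

first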